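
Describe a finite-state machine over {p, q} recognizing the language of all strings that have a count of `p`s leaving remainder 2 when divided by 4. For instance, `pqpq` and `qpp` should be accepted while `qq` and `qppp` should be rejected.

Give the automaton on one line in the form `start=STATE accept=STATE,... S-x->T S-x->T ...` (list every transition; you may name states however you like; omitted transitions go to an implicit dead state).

start=A accept=C A-p->B A-q->A B-p->C B-q->B C-p->D C-q->C D-p->A D-q->D

Keep the running count of `p`s modulo 4: each `p` advances along the cycle A → B → C → D → A while other symbols loop. Accept at C.
       p  q 
>  A   B  A 
   B   C  B 
 * C   D  C 
   D   A  D 
(> = start, * = accepting)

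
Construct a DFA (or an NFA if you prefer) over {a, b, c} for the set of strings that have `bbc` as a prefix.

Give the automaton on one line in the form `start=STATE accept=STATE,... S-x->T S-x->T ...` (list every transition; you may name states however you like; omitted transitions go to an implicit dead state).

Walk along `bbc` while the input agrees: from s0 take `b` to s1, and so on. Any deviation drops to the rejecting sink s4. Once s3 is reached the prefix is confirmed and every continuation is accepted.
5 states suffice.
        a   b   c  
>  s0   s4  s1  s4 
   s1   s4  s2  s4 
   s2   s4  s4  s3 
 * s3   s3  s3  s3 
   s4   s4  s4  s4 
(> = start, * = accepting)

start=s0 accept=s3 s0-a->s4 s0-b->s1 s0-c->s4 s1-a->s4 s1-b->s2 s1-c->s4 s2-a->s4 s2-b->s4 s2-c->s3 s3-a->s3 s3-b->s3 s3-c->s3 s4-a->s4 s4-b->s4 s4-c->s4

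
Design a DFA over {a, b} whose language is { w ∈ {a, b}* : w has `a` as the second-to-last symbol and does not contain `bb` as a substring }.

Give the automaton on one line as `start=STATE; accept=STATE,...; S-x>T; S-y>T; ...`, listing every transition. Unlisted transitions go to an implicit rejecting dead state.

start=s0; accept=s3,s4; s0-a>s1; s0-b>s2; s1-a>s3; s1-b>s4; s2-a>s1; s2-b>s5; s3-a>s3; s3-b>s4; s4-a>s1; s4-b>s5; s5-a>s5; s5-b>s5

Run two small machines in parallel and take their product. The first has 7 states tracking the last 2 symbols read; the second has 3 states tracking partial matches of the forbidden pattern `bb`. A product state is a pair (one from each), accepting exactly when both do. After merging equivalent states the machine shrinks.
6 states suffice.
        a   b  
>  s0   s1  s2 
   s1   s3  s4 
   s2   s1  s5 
 * s3   s3  s4 
 * s4   s1  s5 
   s5   s5  s5 
(> = start, * = accepting)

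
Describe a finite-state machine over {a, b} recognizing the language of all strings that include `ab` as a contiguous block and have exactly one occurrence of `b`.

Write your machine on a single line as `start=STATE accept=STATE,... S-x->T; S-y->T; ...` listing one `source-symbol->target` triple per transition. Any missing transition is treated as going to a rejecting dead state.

Build one automaton per condition and run them in lockstep. The first has 3 states tracking whether and how much of `ab` has been seen; the second has 3 states tracking the count of `b`s, saturating at 2. A product state is a pair (one from each), accepting exactly when both do.
8 states suffice.
        a   b  
>  q0   q1  q2 
   q1   q1  q3 
   q2   q4  q5 
 * q3   q3  q6 
   q4   q4  q6 
   q5   q7  q5 
   q6   q6  q6 
   q7   q7  q6 
(> = start, * = accepting)

start=q0; accept=q3; q0-a->q1; q0-b->q2; q1-a->q1; q1-b->q3; q2-a->q4; q2-b->q5; q3-a->q3; q3-b->q6; q4-a->q4; q4-b->q6; q5-a->q7; q5-b->q5; q6-a->q6; q6-b->q6; q7-a->q7; q7-b->q6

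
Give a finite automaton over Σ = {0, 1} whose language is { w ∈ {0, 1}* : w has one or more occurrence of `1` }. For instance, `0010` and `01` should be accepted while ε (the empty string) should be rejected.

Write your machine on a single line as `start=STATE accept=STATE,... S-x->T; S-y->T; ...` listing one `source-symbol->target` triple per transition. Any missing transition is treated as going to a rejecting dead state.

start=q0; accept=q1,q2; q0-0->q0; q0-1->q1; q1-0->q1; q1-1->q2; q2-0->q2; q2-1->q2

Only the number of `1`s matters, and only up to 2. Make a chain q0 → q1 → q2 advanced by each `1` (with q2 absorbing); every other symbol self-loops. The accepting set is {q1, q2}.
        0   1  
>  q0   q0  q1 
 * q1   q1  q2 
 * q2   q2  q2 
(> = start, * = accepting)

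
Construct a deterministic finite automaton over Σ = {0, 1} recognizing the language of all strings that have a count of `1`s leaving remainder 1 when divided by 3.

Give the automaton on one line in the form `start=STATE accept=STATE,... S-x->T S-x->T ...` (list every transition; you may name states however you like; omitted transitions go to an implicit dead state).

The only thing that matters is how many `1`s have appeared, reduced mod 3. Use one state per residue: q0 for 0, …, q2 for 2. Reading `1` moves to the next residue; anything else stays put. q1 is accepting.
3 states suffice.
        0   1  
>  q0   q0  q1 
 * q1   q1  q2 
   q2   q2  q0 
(> = start, * = accepting)

start=q0 accept=q1 q0-0->q0 q0-1->q1 q1-0->q1 q1-1->q2 q2-0->q2 q2-1->q0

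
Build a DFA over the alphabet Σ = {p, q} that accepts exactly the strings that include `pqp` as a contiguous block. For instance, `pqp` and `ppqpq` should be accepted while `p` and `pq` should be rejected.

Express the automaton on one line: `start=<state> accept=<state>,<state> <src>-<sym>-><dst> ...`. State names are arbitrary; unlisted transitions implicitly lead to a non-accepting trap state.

States S0..S2 record the length of the longest prefix of `pqp` that matches the current input suffix. Reaching S3 means `pqp` has been seen, and we stay there forever. Accept from S3.
A 4-state machine:
        p   q  
>  S0   S1  S0 
   S1   S1  S2 
   S2   S3  S0 
 * S3   S3  S3 
(> = start, * = accepting)

start=S0 accept=S3 S0-p->S1 S0-q->S0 S1-p->S1 S1-q->S2 S2-p->S3 S2-q->S0 S3-p->S3 S3-q->S3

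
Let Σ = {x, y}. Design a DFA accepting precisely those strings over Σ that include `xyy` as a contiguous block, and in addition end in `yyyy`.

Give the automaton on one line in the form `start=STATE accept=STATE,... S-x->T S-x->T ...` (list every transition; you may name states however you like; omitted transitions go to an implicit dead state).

Build one automaton per condition and run them in lockstep. The first has 4 states tracking whether and how much of `xyy` has been seen; the second has 5 states tracking how much of the suffix `yyyy` has currently been matched. A product state is a pair (one from each), accepting exactly when both do. After merging equivalent states the machine shrinks.
A 6-state machine:
        x   y  
>  q0   q1  q0 
   q1   q1  q2 
   q2   q1  q3 
   q3   q1  q4 
   q4   q1  q5 
 * q5   q1  q5 
(> = start, * = accepting)

start=q0 accept=q5 q0-x->q1 q0-y->q0 q1-x->q1 q1-y->q2 q2-x->q1 q2-y->q3 q3-x->q1 q3-y->q4 q4-x->q1 q4-y->q5 q5-x->q1 q5-y->q5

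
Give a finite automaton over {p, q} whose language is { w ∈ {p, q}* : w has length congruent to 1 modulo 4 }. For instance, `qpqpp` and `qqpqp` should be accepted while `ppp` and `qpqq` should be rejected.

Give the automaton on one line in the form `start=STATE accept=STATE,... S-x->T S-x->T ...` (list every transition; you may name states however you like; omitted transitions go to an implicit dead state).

Only the length mod 4 matters, so use a 4-cycle: from any state, every input symbol moves to the next state, wrapping S3 back to S0. Mark S1 accepting.
A 4-state machine:
        p   q  
>  S0   S1  S1 
 * S1   S2  S2 
   S2   S3  S3 
   S3   S0  S0 
(> = start, * = accepting)

start=S0 accept=S1 S0-p->S1 S0-q->S1 S1-p->S2 S1-q->S2 S2-p->S3 S2-q->S3 S3-p->S0 S3-q->S0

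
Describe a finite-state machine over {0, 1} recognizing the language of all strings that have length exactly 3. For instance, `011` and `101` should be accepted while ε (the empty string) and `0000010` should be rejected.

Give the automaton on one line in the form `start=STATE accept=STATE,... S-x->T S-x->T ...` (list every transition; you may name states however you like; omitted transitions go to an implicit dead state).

We only need to distinguish lengths 0, 1, …, 3, and '>3'. Chain S0 → S1 → S2 → S3 → S4 on every symbol, with S4 looping. Accepting states: {S3}.
A 5-state machine:
        0   1  
>  S0   S1  S1 
   S1   S2  S2 
   S2   S3  S3 
 * S3   S4  S4 
   S4   S4  S4 
(> = start, * = accepting)

start=S0 accept=S3 S0-0->S1 S0-1->S1 S1-0->S2 S1-1->S2 S2-0->S3 S2-1->S3 S3-0->S4 S3-1->S4 S4-0->S4 S4-1->S4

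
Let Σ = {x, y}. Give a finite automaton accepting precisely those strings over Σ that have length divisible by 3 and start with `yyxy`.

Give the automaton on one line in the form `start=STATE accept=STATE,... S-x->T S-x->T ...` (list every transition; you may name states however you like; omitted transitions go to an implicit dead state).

Run two small machines in parallel and take their product. One (3 states) tracks the input length modulo 3; the other (6 states) tracks whether the input so far still matches the prefix `yyxy`. Each combined state is a pair, one component from each; accept when both components accept. After merging equivalent states the machine shrinks.
An 8-state machine:
        x   y  
>  q0   q1  q2 
   q1   q1  q1 
   q2   q1  q3 
   q3   q4  q1 
   q4   q1  q5 
   q5   q6  q6 
   q6   q7  q7 
 * q7   q5  q5 
(> = start, * = accepting)

start=q0 accept=q7 q0-x->q1 q0-y->q2 q1-x->q1 q1-y->q1 q2-x->q1 q2-y->q3 q3-x->q4 q3-y->q1 q4-x->q1 q4-y->q5 q5-x->q6 q5-y->q6 q6-x->q7 q6-y->q7 q7-x->q5 q7-y->q5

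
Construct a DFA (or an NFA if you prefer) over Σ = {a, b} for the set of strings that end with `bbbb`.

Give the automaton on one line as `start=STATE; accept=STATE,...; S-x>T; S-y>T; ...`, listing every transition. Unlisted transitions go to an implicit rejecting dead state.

start=S0; accept=S4; S0-a>S0; S0-b>S1; S1-a>S0; S1-b>S2; S2-a>S0; S2-b>S3; S3-a>S0; S3-b>S4; S4-a>S0; S4-b>S4

Remember how much of `bbbb` the current input suffix matches. State S0 means no match yet; S1 means the last symbol is `b`; S2 means the last 2 symbols are `bb`; S3 means the last 3 symbols are `bbb`; S4 means the last 4 symbols are `bbbb`. Only S4 accepts. On a mismatch, fall back to the longest proper suffix that is still a prefix of `bbbb`.
        a   b  
>  S0   S0  S1 
   S1   S0  S2 
   S2   S0  S3 
   S3   S0  S4 
 * S4   S0  S4 
(> = start, * = accepting)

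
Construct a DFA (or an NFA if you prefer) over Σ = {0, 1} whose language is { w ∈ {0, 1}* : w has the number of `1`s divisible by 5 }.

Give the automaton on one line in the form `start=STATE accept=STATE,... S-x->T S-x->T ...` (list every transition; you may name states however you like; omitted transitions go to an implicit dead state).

Keep the running count of `1`s modulo 5: each `1` advances along the cycle S0 → S1 → S2 → S3 → S4 → S0 while other symbols loop. Accept at S0.
With 5 states:
        0   1  
>* S0   S0  S1 
   S1   S1  S2 
   S2   S2  S3 
   S3   S3  S4 
   S4   S4  S0 
(> = start, * = accepting)

start=S0 accept=S0 S0-0->S0 S0-1->S1 S1-0->S1 S1-1->S2 S2-0->S2 S2-1->S3 S3-0->S3 S3-1->S4 S4-0->S4 S4-1->S0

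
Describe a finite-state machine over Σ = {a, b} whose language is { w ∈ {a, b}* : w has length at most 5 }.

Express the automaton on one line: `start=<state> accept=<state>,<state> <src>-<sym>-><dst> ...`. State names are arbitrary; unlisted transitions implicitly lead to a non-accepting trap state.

We only need to distinguish lengths 0, 1, …, 5, and '>5'. Chain q0 → q1 → q2 → q3 → q4 → q5 → q6 on every symbol, with q6 looping. Accepting states: {q0, q1, q2, q3, q4, q5}.
A 7-state machine:
        a   b  
>* q0   q1  q1 
 * q1   q2  q2 
 * q2   q3  q3 
 * q3   q4  q4 
 * q4   q5  q5 
 * q5   q6  q6 
   q6   q6  q6 
(> = start, * = accepting)

start=q0 accept=q0,q1,q2,q3,q4,q5 q0-a->q1 q0-b->q1 q1-a->q2 q1-b->q2 q2-a->q3 q2-b->q3 q3-a->q4 q3-b->q4 q4-a->q5 q4-b->q5 q5-a->q6 q5-b->q6 q6-a->q6 q6-b->q6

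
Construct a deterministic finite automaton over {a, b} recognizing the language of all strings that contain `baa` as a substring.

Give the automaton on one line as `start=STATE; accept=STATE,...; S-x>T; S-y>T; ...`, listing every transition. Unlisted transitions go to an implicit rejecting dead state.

Track how much of `baa` has been matched so far: state s0 is no progress, s3 is the absorbing accept state reached once `baa` has occurred. Intermediate states record partial matches; on a mismatch, fall back to the longest reusable overlap.
With 4 states:
        a   b  
>  s0   s0  s1 
   s1   s2  s1 
   s2   s3  s1 
 * s3   s3  s3 
(> = start, * = accepting)

start=s0; accept=s3; s0-a>s0; s0-b>s1; s1-a>s2; s1-b>s1; s2-a>s3; s2-b>s1; s3-a>s3; s3-b>s3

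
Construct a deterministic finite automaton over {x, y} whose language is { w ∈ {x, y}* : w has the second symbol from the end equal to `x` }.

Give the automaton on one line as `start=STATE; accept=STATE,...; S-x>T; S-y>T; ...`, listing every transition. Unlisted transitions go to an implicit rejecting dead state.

Because acceptance depends on a position counted from the end, the machine has to buffer the most recent 2 symbols. Make each state the string of the last up-to-2 symbols read; on input `x` shift the window left and append `x`. Accept when the buffered window has length 2 and begins with `x`.
7 states suffice.
        x   y  
>  q0   q1  q2 
   q1   q3  q4 
   q2   q5  q6 
 * q3   q3  q4 
 * q4   q5  q6 
   q5   q3  q4 
   q6   q5  q6 
(> = start, * = accepting)

start=q0; accept=q3,q4; q0-x>q1; q0-y>q2; q1-x>q3; q1-y>q4; q2-x>q5; q2-y>q6; q3-x>q3; q3-y>q4; q4-x>q5; q4-y>q6; q5-x>q3; q5-y>q4; q6-x>q5; q6-y>q6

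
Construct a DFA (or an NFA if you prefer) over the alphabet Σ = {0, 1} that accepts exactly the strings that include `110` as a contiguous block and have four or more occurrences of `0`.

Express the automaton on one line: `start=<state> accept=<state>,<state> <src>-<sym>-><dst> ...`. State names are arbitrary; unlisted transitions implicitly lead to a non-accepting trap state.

Build one automaton per condition and run them in lockstep. The first has 4 states tracking whether and how much of `110` has been seen; the second has 6 states tracking the count of `0`s, saturating at 5. A product state is a pair (one from each), accepting exactly when both do.
With 23 states:
       0  1 
>  A   B  C 
   B   D  E 
   C   B  F 
   D   G  H 
   E   D  I 
   F   J  F 
   G   K  L 
   H   G  M 
   I   N  I 
   J   N  J 
   K   O  P 
   L   K  Q 
   M   R  M 
   N   R  N 
   O   O  S 
   P   O  T 
   Q   U  Q 
   R   U  R 
   S   O  V 
   T   W  T 
 * U   W  U 
   V   W  V 
 * W   W  W 
(> = start, * = accepting)

start=A accept=U,W A-0->B A-1->C B-0->D B-1->E C-0->B C-1->F D-0->G D-1->H E-0->D E-1->I F-0->J F-1->F G-0->K G-1->L H-0->G H-1->M I-0->N I-1->I J-0->N J-1->J K-0->O K-1->P L-0->K L-1->Q M-0->R M-1->M N-0->R N-1->N O-0->O O-1->S P-0->O P-1->T Q-0->U Q-1->Q R-0->U R-1->R S-0->O S-1->V T-0->W T-1->T U-0->W U-1->U V-0->W V-1->V W-0->W W-1->W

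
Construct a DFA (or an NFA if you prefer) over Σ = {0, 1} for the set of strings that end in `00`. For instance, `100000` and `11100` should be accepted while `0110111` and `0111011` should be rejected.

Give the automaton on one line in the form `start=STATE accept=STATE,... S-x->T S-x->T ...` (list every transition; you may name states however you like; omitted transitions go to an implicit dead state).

start=S0 accept=S2 S0-0->S1 S0-1->S0 S1-0->S2 S1-1->S0 S2-0->S2 S2-1->S0

Let each state record the length of the longest suffix of the input read so far that is also a prefix of `00`. S1 means the last symbol is `0`; S2 means the last 2 symbols are `00`. Accept only at S2, where the string currently ends in `00`.
3 states suffice.
        0   1  
>  S0   S1  S0 
   S1   S2  S0 
 * S2   S2  S0 
(> = start, * = accepting)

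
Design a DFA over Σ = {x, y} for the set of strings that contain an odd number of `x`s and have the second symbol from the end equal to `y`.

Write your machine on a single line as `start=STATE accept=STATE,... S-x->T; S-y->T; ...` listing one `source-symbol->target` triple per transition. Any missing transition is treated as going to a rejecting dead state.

Build one automaton per condition and run them in lockstep. One (2 states) tracks the count of `x`s modulo 2; the other (7 states) tracks the last 2 symbols read. Each combined state is a pair, one component from each; accept when both components accept. Minimizing collapses redundant product states.
        x   y  
>  s0   s1  s2 
   s1   s0  s3 
   s2   s4  s2 
   s3   s0  s5 
 * s4   s0  s3 
 * s5   s0  s5 
(> = start, * = accepting)

start=s0; accept=s4,s5; s0-x->s1; s0-y->s2; s1-x->s0; s1-y->s3; s2-x->s4; s2-y->s2; s3-x->s0; s3-y->s5; s4-x->s0; s4-y->s3; s5-x->s0; s5-y->s5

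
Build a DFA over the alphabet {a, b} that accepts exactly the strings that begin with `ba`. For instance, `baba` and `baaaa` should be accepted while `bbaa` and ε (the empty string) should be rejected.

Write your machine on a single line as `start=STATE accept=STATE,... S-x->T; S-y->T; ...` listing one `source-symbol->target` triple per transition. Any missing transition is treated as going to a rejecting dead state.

Walk along `ba` while the input agrees: from q0 take `b` to q1, and so on. Any deviation drops to the rejecting sink q3. Once q2 is reached the prefix is confirmed and every continuation is accepted.
4 states suffice.
        a   b  
>  q0   q3  q1 
   q1   q2  q3 
 * q2   q2  q2 
   q3   q3  q3 
(> = start, * = accepting)

start=q0; accept=q2; q0-a->q3; q0-b->q1; q1-a->q2; q1-b->q3; q2-a->q2; q2-b->q2; q3-a->q3; q3-b->q3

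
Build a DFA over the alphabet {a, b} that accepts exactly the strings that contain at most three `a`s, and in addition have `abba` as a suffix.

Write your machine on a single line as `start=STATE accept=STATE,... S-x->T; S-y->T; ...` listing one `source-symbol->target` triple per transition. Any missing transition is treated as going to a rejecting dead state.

Handle the two conditions separately and then intersect. One (5 states) tracks the count of `a`s, saturating at 4; the other (5 states) tracks how much of the suffix `abba` has currently been matched. Each combined state is a pair, one component from each; accept when both components accept.
With 20 states:
          a    b  
>  q0     q1   q0 
   q1     q2   q3 
   q2     q4   q5 
   q3     q2   q6 
   q4     q7   q8 
   q5     q4   q9 
   q6    q10  q11 
   q7     q7  q12 
   q8     q7  q13 
   q9    q14  q15 
 * q10    q4   q5 
   q11    q2  q11 
   q12    q7  q16 
   q13   q17  q18 
 * q14    q7   q8 
   q15    q4  q15 
   q16   q17  q19 
   q17    q7  q12 
   q18    q7  q18 
   q19    q7  q19 
(> = start, * = accepting)

start=q0; accept=q10,q14; q0-a->q1; q0-b->q0; q1-a->q2; q1-b->q3; q2-a->q4; q2-b->q5; q3-a->q2; q3-b->q6; q4-a->q7; q4-b->q8; q5-a->q4; q5-b->q9; q6-a->q10; q6-b->q11; q7-a->q7; q7-b->q12; q8-a->q7; q8-b->q13; q9-a->q14; q9-b->q15; q10-a->q4; q10-b->q5; q11-a->q2; q11-b->q11; q12-a->q7; q12-b->q16; q13-a->q17; q13-b->q18; q14-a->q7; q14-b->q8; q15-a->q4; q15-b->q15; q16-a->q17; q16-b->q19; q17-a->q7; q17-b->q12; q18-a->q7; q18-b->q18; q19-a->q7; q19-b->q19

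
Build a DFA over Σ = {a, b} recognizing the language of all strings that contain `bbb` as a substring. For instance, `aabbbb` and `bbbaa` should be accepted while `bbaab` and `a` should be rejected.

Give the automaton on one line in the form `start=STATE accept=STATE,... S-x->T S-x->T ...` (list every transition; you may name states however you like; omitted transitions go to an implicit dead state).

States q0..q2 record the length of the longest prefix of `bbb` that matches the current input suffix. Reaching q3 means `bbb` has been seen, and we stay there forever. Accept from q3.
        a   b  
>  q0   q0  q1 
   q1   q0  q2 
   q2   q0  q3 
 * q3   q3  q3 
(> = start, * = accepting)

start=q0 accept=q3 q0-a->q0 q0-b->q1 q1-a->q0 q1-b->q2 q2-a->q0 q2-b->q3 q3-a->q3 q3-b->q3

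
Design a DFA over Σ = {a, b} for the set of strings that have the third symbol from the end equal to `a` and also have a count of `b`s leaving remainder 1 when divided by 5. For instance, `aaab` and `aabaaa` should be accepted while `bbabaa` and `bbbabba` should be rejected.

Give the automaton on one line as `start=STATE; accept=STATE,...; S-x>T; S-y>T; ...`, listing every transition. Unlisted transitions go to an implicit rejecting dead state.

start=s0; accept=s7,s8,s11,s15; s0-a>s1; s0-b>s2; s1-a>s3; s1-b>s4; s2-a>s5; s2-b>s6; s3-a>s3; s3-b>s7; s4-a>s8; s4-b>s6; s5-a>s9; s5-b>s6; s6-a>s6; s6-b>s10; s7-a>s8; s7-b>s6; s8-a>s9; s8-b>s6; s9-a>s11; s9-b>s6; s10-a>s10; s10-b>s12; s11-a>s11; s11-b>s6; s12-a>s13; s12-b>s0; s13-a>s13; s13-b>s14; s14-a>s1; s14-b>s15; s15-a>s5; s15-b>s6

Build one automaton per condition and run them in lockstep. One (15 states) tracks the last 3 symbols read; the other (5 states) tracks the count of `b`s modulo 5. Each combined state is a pair, one component from each; accept when both components accept. Equivalent product states are then merged.
A 16-state machine:
          a    b  
>  s0     s1   s2 
   s1     s3   s4 
   s2     s5   s6 
   s3     s3   s7 
   s4     s8   s6 
   s5     s9   s6 
   s6     s6  s10 
 * s7     s8   s6 
 * s8     s9   s6 
   s9    s11   s6 
   s10   s10  s12 
 * s11   s11   s6 
   s12   s13   s0 
   s13   s13  s14 
   s14    s1  s15 
 * s15    s5   s6 
(> = start, * = accepting)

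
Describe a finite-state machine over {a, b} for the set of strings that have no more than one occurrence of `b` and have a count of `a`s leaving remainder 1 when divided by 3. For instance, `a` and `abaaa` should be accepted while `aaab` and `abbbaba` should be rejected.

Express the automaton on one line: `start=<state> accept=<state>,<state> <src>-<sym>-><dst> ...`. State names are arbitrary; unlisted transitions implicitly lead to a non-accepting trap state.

Handle the two conditions separately and then intersect. The first has 3 states tracking the count of `b`s, saturating at 2; the second has 3 states tracking the count of `a`s modulo 3. A product state is a pair (one from each), accepting exactly when both do. After merging equivalent states the machine shrinks.
With 7 states:
        a   b  
>  q0   q1  q2 
 * q1   q3  q4 
   q2   q4  q5 
   q3   q0  q6 
 * q4   q6  q5 
   q5   q5  q5 
   q6   q2  q5 
(> = start, * = accepting)

start=q0 accept=q1,q4 q0-a->q1 q0-b->q2 q1-a->q3 q1-b->q4 q2-a->q4 q2-b->q5 q3-a->q0 q3-b->q6 q4-a->q6 q4-b->q5 q5-a->q5 q5-b->q5 q6-a->q2 q6-b->q5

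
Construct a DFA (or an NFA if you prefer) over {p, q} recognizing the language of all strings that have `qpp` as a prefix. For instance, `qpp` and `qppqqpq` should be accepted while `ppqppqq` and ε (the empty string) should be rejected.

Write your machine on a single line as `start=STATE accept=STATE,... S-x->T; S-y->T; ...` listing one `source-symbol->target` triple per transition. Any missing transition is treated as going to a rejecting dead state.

Walk along `qpp` while the input agrees: from s0 take `q` to s1, and so on. Any deviation drops to the rejecting sink s4. Once s3 is reached the prefix is confirmed and every continuation is accepted.
A 5-state machine:
        p   q  
>  s0   s4  s1 
   s1   s2  s4 
   s2   s3  s4 
 * s3   s3  s3 
   s4   s4  s4 
(> = start, * = accepting)

start=s0; accept=s3; s0-p->s4; s0-q->s1; s1-p->s2; s1-q->s4; s2-p->s3; s2-q->s4; s3-p->s3; s3-q->s3; s4-p->s4; s4-q->s4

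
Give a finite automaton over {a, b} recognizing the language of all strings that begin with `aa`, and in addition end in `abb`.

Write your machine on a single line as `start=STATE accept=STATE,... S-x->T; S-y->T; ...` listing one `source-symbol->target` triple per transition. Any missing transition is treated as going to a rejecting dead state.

Build one automaton per condition and run them in lockstep. One (4 states) tracks whether the input so far still matches the prefix `aa`; the other (4 states) tracks how much of the suffix `abb` has currently been matched. Each combined state is a pair, one component from each; accept when both components accept. Minimizing collapses redundant product states.
With 7 states:
        a   b  
>  S0   S1  S2 
   S1   S3  S2 
   S2   S2  S2 
   S3   S3  S4 
   S4   S3  S5 
 * S5   S3  S6 
   S6   S3  S6 
(> = start, * = accepting)

start=S0; accept=S5; S0-a->S1; S0-b->S2; S1-a->S3; S1-b->S2; S2-a->S2; S2-b->S2; S3-a->S3; S3-b->S4; S4-a->S3; S4-b->S5; S5-a->S3; S5-b->S6; S6-a->S3; S6-b->S6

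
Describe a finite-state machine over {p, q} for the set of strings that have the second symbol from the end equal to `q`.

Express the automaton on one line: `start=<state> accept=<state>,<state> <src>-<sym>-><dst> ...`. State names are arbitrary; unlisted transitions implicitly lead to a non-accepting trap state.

start=S0 accept=S5,S6 S0-p->S1 S0-q->S2 S1-p->S3 S1-q->S4 S2-p->S5 S2-q->S6 S3-p->S3 S3-q->S4 S4-p->S5 S4-q->S6 S5-p->S3 S5-q->S4 S6-p->S5 S6-q->S6

A DFA must remember the last 2 symbols (since which symbol is second-to-last isn't known until the input ends). Use one state per possible window of the last ≤2 symbols; accept from those whose window starts with `q`.
With 7 states:
        p   q  
>  S0   S1  S2 
   S1   S3  S4 
   S2   S5  S6 
   S3   S3  S4 
   S4   S5  S6 
 * S5   S3  S4 
 * S6   S5  S6 
(> = start, * = accepting)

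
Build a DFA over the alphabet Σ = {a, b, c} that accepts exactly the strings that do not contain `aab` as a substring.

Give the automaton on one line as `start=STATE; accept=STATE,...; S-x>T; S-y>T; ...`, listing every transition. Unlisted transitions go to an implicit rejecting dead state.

This is the complement of 'contains `aab`'. Use the same substring-matching states — S0 through S3 holding how much of `aab` has just been matched — but flip the accepting set: everything except the trap S3 accepts.
With 4 states:
        a   b   c  
>* S0   S1  S0  S0 
 * S1   S2  S0  S0 
 * S2   S2  S3  S0 
   S3   S3  S3  S3 
(> = start, * = accepting)

start=S0; accept=S0,S1,S2; S0-a>S1; S0-b>S0; S0-c>S0; S1-a>S2; S1-b>S0; S1-c>S0; S2-a>S2; S2-b>S3; S2-c>S0; S3-a>S3; S3-b>S3; S3-c>S3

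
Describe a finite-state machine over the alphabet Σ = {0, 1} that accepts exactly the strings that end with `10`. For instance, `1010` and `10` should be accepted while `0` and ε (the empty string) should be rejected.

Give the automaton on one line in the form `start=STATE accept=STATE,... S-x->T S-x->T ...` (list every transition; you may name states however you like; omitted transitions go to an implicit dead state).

Remember how much of `10` the current input suffix matches. State q0 means no match yet; q1 means the last symbol is `1`; q2 means the last 2 symbols are `10`. Only q2 accepts. On a mismatch, fall back to the longest proper suffix that is still a prefix of `10`.
        0   1  
>  q0   q0  q1 
   q1   q2  q1 
 * q2   q0  q1 
(> = start, * = accepting)

start=q0 accept=q2 q0-0->q0 q0-1->q1 q1-0->q2 q1-1->q1 q2-0->q0 q2-1->q1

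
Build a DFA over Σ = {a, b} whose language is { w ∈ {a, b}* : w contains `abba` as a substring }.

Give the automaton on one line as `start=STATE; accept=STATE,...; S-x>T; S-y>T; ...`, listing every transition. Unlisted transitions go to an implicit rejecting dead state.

start=q0; accept=q4; q0-a>q1; q0-b>q0; q1-a>q1; q1-b>q2; q2-a>q1; q2-b>q3; q3-a>q4; q3-b>q0; q4-a>q4; q4-b>q4

Track how much of `abba` has been matched so far: state q0 is no progress, q4 is the absorbing accept state reached once `abba` has occurred. Intermediate states record partial matches; on a mismatch, fall back to the longest reusable overlap.
5 states suffice.
        a   b  
>  q0   q1  q0 
   q1   q1  q2 
   q2   q1  q3 
   q3   q4  q0 
 * q4   q4  q4 
(> = start, * = accepting)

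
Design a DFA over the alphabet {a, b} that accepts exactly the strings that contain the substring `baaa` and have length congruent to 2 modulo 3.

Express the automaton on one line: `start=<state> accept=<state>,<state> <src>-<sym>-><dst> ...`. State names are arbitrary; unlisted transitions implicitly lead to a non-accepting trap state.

start=q0 accept=q13 q0-a->q1 q0-b->q2 q1-a->q3 q1-b->q4 q2-a->q5 q2-b->q4 q3-a->q0 q3-b->q6 q4-a->q7 q4-b->q6 q5-a->q8 q5-b->q6 q6-a->q9 q6-b->q2 q7-a->q10 q7-b->q2 q8-a->q11 q8-b->q2 q9-a->q12 q9-b->q4 q10-a->q13 q10-b->q4 q11-a->q13 q11-b->q13 q12-a->q14 q12-b->q6 q13-a->q14 q13-b->q14 q14-a->q11 q14-b->q11

Build one automaton per condition and run them in lockstep. One (5 states) tracks whether and how much of `baaa` has been seen; the other (3 states) tracks the input length modulo 3. Each combined state is a pair, one component from each; accept when both components accept.
          a    b  
>  q0     q1   q2 
   q1     q3   q4 
   q2     q5   q4 
   q3     q0   q6 
   q4     q7   q6 
   q5     q8   q6 
   q6     q9   q2 
   q7    q10   q2 
   q8    q11   q2 
   q9    q12   q4 
   q10   q13   q4 
   q11   q13  q13 
   q12   q14   q6 
 * q13   q14  q14 
   q14   q11  q11 
(> = start, * = accepting)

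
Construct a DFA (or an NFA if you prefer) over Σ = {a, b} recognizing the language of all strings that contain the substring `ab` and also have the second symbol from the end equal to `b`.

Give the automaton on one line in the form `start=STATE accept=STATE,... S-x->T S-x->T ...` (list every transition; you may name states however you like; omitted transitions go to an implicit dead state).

Build one automaton per condition and run them in lockstep. The first has 3 states tracking whether and how much of `ab` has been seen; the second has 7 states tracking the last 2 symbols read. A product state is a pair (one from each), accepting exactly when both do.
        a   b  
>  S0   S1  S2 
   S1   S3  S4 
   S2   S5  S6 
   S3   S3  S4 
   S4   S7  S8 
   S5   S3  S4 
   S6   S5  S6 
 * S7   S9  S4 
 * S8   S7  S8 
   S9   S9  S4 
(> = start, * = accepting)

start=S0 accept=S7,S8 S0-a->S1 S0-b->S2 S1-a->S3 S1-b->S4 S2-a->S5 S2-b->S6 S3-a->S3 S3-b->S4 S4-a->S7 S4-b->S8 S5-a->S3 S5-b->S4 S6-a->S5 S6-b->S6 S7-a->S9 S7-b->S4 S8-a->S7 S8-b->S8 S9-a->S9 S9-b->S4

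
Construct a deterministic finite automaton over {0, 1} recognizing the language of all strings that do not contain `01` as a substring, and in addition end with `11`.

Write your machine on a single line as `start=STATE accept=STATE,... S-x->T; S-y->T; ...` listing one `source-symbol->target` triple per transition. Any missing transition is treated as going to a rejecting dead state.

start=q0; accept=q3; q0-0->q1; q0-1->q2; q1-0->q1; q1-1->q1; q2-0->q1; q2-1->q3; q3-0->q1; q3-1->q3

Run two small machines in parallel and take their product. The first has 3 states tracking partial matches of the forbidden pattern `01`; the second has 3 states tracking how much of the suffix `11` has currently been matched. A product state is a pair (one from each), accepting exactly when both do. After merging equivalent states the machine shrinks.
4 states suffice.
        0   1  
>  q0   q1  q2 
   q1   q1  q1 
   q2   q1  q3 
 * q3   q1  q3 
(> = start, * = accepting)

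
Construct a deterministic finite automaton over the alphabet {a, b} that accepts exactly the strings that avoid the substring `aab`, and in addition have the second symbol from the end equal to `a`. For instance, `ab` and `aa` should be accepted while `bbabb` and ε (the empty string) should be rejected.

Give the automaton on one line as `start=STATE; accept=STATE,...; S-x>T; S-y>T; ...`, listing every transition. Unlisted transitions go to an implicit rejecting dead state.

Build one automaton per condition and run them in lockstep. One (4 states) tracks partial matches of the forbidden pattern `aab`; the other (7 states) tracks the last 2 symbols read. Each combined state is a pair, one component from each; accept when both components accept.
With 11 states:
          a    b  
>  S0     S1   S2 
   S1     S3   S4 
   S2     S5   S6 
 * S3     S3   S7 
 * S4     S5   S6 
   S5     S3   S4 
   S6     S5   S6 
   S7     S8   S9 
   S8    S10   S7 
   S9     S8   S9 
   S10   S10   S7 
(> = start, * = accepting)

start=S0; accept=S3,S4; S0-a>S1; S0-b>S2; S1-a>S3; S1-b>S4; S2-a>S5; S2-b>S6; S3-a>S3; S3-b>S7; S4-a>S5; S4-b>S6; S5-a>S3; S5-b>S4; S6-a>S5; S6-b>S6; S7-a>S8; S7-b>S9; S8-a>S10; S8-b>S7; S9-a>S8; S9-b>S9; S10-a>S10; S10-b>S7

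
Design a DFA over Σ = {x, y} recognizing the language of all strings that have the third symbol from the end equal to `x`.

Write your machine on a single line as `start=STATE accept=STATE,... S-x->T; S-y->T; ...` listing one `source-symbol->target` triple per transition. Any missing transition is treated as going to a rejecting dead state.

A DFA must remember the last 3 symbols (since which symbol is third-to-last isn't known until the input ends). Use one state per possible window of the last ≤3 symbols; accept from those whose window starts with `x`.
15 states suffice.
          x    y  
>  q0     q1   q2 
   q1     q3   q4 
   q2     q5   q6 
   q3     q7   q8 
   q4     q9  q10 
   q5    q11  q12 
   q6    q13  q14 
 * q7     q7   q8 
 * q8     q9  q10 
 * q9    q11  q12 
 * q10   q13  q14 
   q11    q7   q8 
   q12    q9  q10 
   q13   q11  q12 
   q14   q13  q14 
(> = start, * = accepting)

start=q0; accept=q7,q8,q9,q10; q0-x->q1; q0-y->q2; q1-x->q3; q1-y->q4; q2-x->q5; q2-y->q6; q3-x->q7; q3-y->q8; q4-x->q9; q4-y->q10; q5-x->q11; q5-y->q12; q6-x->q13; q6-y->q14; q7-x->q7; q7-y->q8; q8-x->q9; q8-y->q10; q9-x->q11; q9-y->q12; q10-x->q13; q10-y->q14; q11-x->q7; q11-y->q8; q12-x->q9; q12-y->q10; q13-x->q11; q13-y->q12; q14-x->q13; q14-y->q14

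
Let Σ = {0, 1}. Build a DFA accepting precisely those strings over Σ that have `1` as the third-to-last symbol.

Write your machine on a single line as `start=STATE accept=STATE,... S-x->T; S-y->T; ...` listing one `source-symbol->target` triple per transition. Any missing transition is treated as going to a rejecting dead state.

start=s0; accept=s11,s12,s13,s14; s0-0->s1; s0-1->s2; s1-0->s3; s1-1->s4; s2-0->s5; s2-1->s6; s3-0->s7; s3-1->s8; s4-0->s9; s4-1->s10; s5-0->s11; s5-1->s12; s6-0->s13; s6-1->s14; s7-0->s7; s7-1->s8; s8-0->s9; s8-1->s10; s9-0->s11; s9-1->s12; s10-0->s13; s10-1->s14; s11-0->s7; s11-1->s8; s12-0->s9; s12-1->s10; s13-0->s11; s13-1->s12; s14-0->s13; s14-1->s14

A DFA must remember the last 3 symbols (since which symbol is third-to-last isn't known until the input ends). Use one state per possible window of the last ≤3 symbols; accept from those whose window starts with `1`.
A 15-state machine:
          0    1  
>  s0     s1   s2 
   s1     s3   s4 
   s2     s5   s6 
   s3     s7   s8 
   s4     s9  s10 
   s5    s11  s12 
   s6    s13  s14 
   s7     s7   s8 
   s8     s9  s10 
   s9    s11  s12 
   s10   s13  s14 
 * s11    s7   s8 
 * s12    s9  s10 
 * s13   s11  s12 
 * s14   s13  s14 
(> = start, * = accepting)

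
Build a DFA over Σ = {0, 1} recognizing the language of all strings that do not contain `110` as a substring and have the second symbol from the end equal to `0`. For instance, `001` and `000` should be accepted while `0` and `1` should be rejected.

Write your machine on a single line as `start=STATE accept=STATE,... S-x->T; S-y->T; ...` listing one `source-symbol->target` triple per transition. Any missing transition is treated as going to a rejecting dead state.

Run two small machines in parallel and take their product. One (4 states) tracks partial matches of the forbidden pattern `110`; the other (7 states) tracks the last 2 symbols read. Each combined state is a pair, one component from each; accept when both components accept. Equivalent product states are then merged.
6 states suffice.
        0   1  
>  q0   q1  q2 
   q1   q3  q4 
   q2   q1  q5 
 * q3   q3  q4 
 * q4   q1  q5 
   q5   q5  q5 
(> = start, * = accepting)

start=q0; accept=q3,q4; q0-0->q1; q0-1->q2; q1-0->q3; q1-1->q4; q2-0->q1; q2-1->q5; q3-0->q3; q3-1->q4; q4-0->q1; q4-1->q5; q5-0->q5; q5-1->q5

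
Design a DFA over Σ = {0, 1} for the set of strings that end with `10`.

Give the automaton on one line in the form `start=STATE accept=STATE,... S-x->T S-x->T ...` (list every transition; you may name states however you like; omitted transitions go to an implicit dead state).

start=A accept=C A-0->A A-1->B B-0->C B-1->B C-0->A C-1->B

Let each state record the length of the longest suffix of the input read so far that is also a prefix of `10`. B means the last symbol is `1`; C means the last 2 symbols are `10`. Accept only at C, where the string currently ends in `10`.
A 3-state machine:
       0  1 
>  A   A  B 
   B   C  B 
 * C   A  B 
(> = start, * = accepting)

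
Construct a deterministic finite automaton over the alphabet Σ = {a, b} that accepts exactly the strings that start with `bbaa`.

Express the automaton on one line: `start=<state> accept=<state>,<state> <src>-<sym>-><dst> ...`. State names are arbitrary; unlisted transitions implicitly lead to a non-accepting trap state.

start=q0 accept=q4 q0-a->q5 q0-b->q1 q1-a->q5 q1-b->q2 q2-a->q3 q2-b->q5 q3-a->q4 q3-b->q5 q4-a->q4 q4-b->q4 q5-a->q5 q5-b->q5

Walk along `bbaa` while the input agrees: from q0 take `b` to q1, and so on. Any deviation drops to the rejecting sink q5. Once q4 is reached the prefix is confirmed and every continuation is accepted.
6 states suffice.
        a   b  
>  q0   q5  q1 
   q1   q5  q2 
   q2   q3  q5 
   q3   q4  q5 
 * q4   q4  q4 
   q5   q5  q5 
(> = start, * = accepting)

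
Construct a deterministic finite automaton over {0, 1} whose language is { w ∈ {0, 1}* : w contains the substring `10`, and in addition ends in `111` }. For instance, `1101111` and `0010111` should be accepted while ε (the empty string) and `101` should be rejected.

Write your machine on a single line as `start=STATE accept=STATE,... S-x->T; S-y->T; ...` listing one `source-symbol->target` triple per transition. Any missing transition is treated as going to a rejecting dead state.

Build one automaton per condition and run them in lockstep. One (3 states) tracks whether and how much of `10` has been seen; the other (4 states) tracks how much of the suffix `111` has currently been matched. Each combined state is a pair, one component from each; accept when both components accept.
       0  1 
>  A   A  B 
   B   C  D 
   C   C  E 
   D   C  F 
   E   C  G 
   F   C  F 
   G   C  H 
 * H   C  H 
(> = start, * = accepting)

start=A; accept=H; A-0->A; A-1->B; B-0->C; B-1->D; C-0->C; C-1->E; D-0->C; D-1->F; E-0->C; E-1->G; F-0->C; F-1->F; G-0->C; G-1->H; H-0->C; H-1->H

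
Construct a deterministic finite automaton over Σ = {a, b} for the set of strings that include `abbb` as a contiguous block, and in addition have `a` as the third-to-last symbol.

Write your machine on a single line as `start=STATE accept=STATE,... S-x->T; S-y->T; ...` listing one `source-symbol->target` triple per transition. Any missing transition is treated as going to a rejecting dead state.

Handle the two conditions separately and then intersect. The first has 5 states tracking whether and how much of `abbb` has been seen; the second has 15 states tracking the last 3 symbols read. A product state is a pair (one from each), accepting exactly when both do. Equivalent product states are then merged.
A 12-state machine:
          a    b  
>  q0     q1   q0 
   q1     q1   q2 
   q2     q1   q3 
   q3     q1   q4 
   q4     q5   q4 
   q5     q6   q7 
   q6     q8   q9 
   q7    q10  q11 
 * q8     q8   q9 
 * q9    q10  q11 
 * q10    q6   q7 
 * q11    q5   q4 
(> = start, * = accepting)

start=q0; accept=q8,q9,q10,q11; q0-a->q1; q0-b->q0; q1-a->q1; q1-b->q2; q2-a->q1; q2-b->q3; q3-a->q1; q3-b->q4; q4-a->q5; q4-b->q4; q5-a->q6; q5-b->q7; q6-a->q8; q6-b->q9; q7-a->q10; q7-b->q11; q8-a->q8; q8-b->q9; q9-a->q10; q9-b->q11; q10-a->q6; q10-b->q7; q11-a->q5; q11-b->q4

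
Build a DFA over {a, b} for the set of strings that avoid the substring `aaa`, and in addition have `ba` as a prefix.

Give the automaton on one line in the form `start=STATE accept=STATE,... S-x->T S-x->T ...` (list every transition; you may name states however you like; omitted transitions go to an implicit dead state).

Handle the two conditions separately and then intersect. The first has 4 states tracking partial matches of the forbidden pattern `aaa`; the second has 4 states tracking whether the input so far still matches the prefix `ba`. A product state is a pair (one from each), accepting exactly when both do. After merging equivalent states the machine shrinks.
A 6-state machine:
        a   b  
>  q0   q1  q2 
   q1   q1  q1 
   q2   q3  q1 
 * q3   q4  q5 
 * q4   q1  q5 
 * q5   q3  q5 
(> = start, * = accepting)

start=q0 accept=q3,q4,q5 q0-a->q1 q0-b->q2 q1-a->q1 q1-b->q1 q2-a->q3 q2-b->q1 q3-a->q4 q3-b->q5 q4-a->q1 q4-b->q5 q5-a->q3 q5-b->q5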